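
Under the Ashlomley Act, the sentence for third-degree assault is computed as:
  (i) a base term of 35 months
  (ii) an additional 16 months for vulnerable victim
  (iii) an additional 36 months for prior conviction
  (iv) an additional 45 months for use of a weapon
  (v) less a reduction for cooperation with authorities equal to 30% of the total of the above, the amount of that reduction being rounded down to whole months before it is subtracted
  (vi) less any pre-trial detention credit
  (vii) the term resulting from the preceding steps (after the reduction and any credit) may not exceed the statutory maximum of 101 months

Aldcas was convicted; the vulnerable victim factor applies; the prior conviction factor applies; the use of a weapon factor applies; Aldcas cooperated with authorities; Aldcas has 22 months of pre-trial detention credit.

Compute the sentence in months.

71 months

Vulnerable victim enhancement: +16 months
Prior conviction enhancement: +36 months
Use of a weapon enhancement: +45 months
Adjusted term: 35 months + 16 months + 36 months + 45 months = 132 months
Cooperation with authorities reduction: 30% of 132 months = 39 months (rounded down)
After reduction: 132 − 39 = 93 months
Less pre-trial detention credit: 93 months − 22 months = 71 months
Cap at 101 months: 71 months is within the cap, no reduction.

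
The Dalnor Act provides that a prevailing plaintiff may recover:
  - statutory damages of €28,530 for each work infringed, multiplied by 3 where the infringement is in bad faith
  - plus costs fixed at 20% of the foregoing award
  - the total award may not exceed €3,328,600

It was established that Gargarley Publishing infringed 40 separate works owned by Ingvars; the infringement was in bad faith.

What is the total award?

€3,328,600

Statutory damages: 40 × €28,530 = €1,141,200
Trebled: 3 × €1,141,200 = €3,423,600
Costs: 20% of €3,423,600 = €684,720
Award plus costs: €3,423,600 + €684,720 = €4,108,320
Cap at €3,328,600: €4,108,320 exceeds the cap → €3,328,600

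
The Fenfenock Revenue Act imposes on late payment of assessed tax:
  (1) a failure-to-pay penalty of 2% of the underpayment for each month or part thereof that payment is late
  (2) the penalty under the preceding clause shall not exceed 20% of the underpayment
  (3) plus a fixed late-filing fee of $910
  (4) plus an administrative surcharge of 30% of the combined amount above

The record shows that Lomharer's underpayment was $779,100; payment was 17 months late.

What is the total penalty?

$203,749

Accrued rate: 2% × 17 = 34%, capped at 20% → 20%
Failure-to-pay penalty: 20% of $779,100 = $155,820
Penalty before surcharge: $155,820 + $910 = $156,730
Administrative surcharge: 30% of $156,730 = $47,019
Total penalty: $156,730 + $47,019 = $203,749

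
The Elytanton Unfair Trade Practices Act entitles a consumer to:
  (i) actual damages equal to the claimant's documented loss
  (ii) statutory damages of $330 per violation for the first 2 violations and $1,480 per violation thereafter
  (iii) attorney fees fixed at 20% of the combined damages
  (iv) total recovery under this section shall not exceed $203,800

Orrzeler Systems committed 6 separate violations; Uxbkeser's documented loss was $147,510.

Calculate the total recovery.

First 2 violations: 2 × $330 = $660
Remaining violations: (6 − 2) × $1,480 = $5,920
Statutory damages: $660 + $5,920 = $6,580
Combined damages: $147,510 + $6,580 = $154,090
Attorney fees: 20% of $154,090 = $30,818
Total before cap: $154,090 + $30,818 = $184,908
Cap at $203,800: $184,908 is within the cap, no reduction.

$184,908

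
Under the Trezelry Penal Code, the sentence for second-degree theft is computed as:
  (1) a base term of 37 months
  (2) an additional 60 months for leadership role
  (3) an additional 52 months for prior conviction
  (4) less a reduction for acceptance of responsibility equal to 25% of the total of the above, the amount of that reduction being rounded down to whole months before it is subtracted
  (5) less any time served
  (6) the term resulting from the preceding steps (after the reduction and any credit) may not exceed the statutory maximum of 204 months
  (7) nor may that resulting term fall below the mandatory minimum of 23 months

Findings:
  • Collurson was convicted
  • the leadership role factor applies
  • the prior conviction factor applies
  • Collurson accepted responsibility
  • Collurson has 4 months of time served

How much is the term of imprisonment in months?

108 months

Leadership role enhancement: +60 months
Prior conviction enhancement: +52 months
Adjusted term: 37 months + 60 months + 52 months = 149 months
Acceptance of responsibility reduction: 25% of 149 months = 37 months (rounded down)
After reduction: 149 − 37 = 112 months
Less time served: 112 months − 4 months = 108 months
Cap at 204 months: 108 months is within the cap, no reduction.
Minimum 23 months: 108 months meets the minimum, no increase.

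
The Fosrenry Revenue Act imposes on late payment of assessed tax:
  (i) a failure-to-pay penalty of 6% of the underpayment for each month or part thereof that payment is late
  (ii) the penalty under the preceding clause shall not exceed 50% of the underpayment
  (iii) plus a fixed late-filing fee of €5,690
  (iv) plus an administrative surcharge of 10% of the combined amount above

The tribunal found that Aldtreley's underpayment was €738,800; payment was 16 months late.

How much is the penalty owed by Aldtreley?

€412,599

Accrued rate: 6% × 16 = 96%, capped at 50% → 50%
Failure-to-pay penalty: 50% of €738,800 = €369,400
Penalty before surcharge: €369,400 + €5,690 = €375,090
Administrative surcharge: 10% of €375,090 = €37,509
Total penalty: €375,090 + €37,509 = €412,599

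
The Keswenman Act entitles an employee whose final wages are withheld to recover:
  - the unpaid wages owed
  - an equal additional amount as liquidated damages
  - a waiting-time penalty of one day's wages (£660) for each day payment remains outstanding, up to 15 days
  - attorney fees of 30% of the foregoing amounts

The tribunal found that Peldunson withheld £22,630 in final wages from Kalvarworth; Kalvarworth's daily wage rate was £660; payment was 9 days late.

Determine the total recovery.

£66,560

Liquidated damages (equal amount): £22,630
Penalty days: min(9, 15) = 9
Waiting-time penalty: 9 × £660 = £5,940
Subtotal: £22,630 + £22,630 + £5,940 = £51,200
Attorney fees: 30% of £51,200 = £15,360
Total award: £51,200 + £15,360 = £66,560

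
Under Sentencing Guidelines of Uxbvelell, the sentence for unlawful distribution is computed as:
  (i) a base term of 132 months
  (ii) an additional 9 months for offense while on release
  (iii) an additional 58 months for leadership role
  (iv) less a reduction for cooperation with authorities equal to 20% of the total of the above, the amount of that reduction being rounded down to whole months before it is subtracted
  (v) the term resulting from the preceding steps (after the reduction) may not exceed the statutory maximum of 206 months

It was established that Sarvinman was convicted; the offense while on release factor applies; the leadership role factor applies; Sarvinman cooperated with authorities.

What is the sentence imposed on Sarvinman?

Offense while on release enhancement: +9 months
Leadership role enhancement: +58 months
Adjusted term: 132 months + 9 months + 58 months = 199 months
Cooperation with authorities reduction: 20% of 199 months = 39 months (rounded down)
After reduction: 199 − 39 = 160 months
Cap at 206 months: 160 months is within the cap, no reduction.

160 months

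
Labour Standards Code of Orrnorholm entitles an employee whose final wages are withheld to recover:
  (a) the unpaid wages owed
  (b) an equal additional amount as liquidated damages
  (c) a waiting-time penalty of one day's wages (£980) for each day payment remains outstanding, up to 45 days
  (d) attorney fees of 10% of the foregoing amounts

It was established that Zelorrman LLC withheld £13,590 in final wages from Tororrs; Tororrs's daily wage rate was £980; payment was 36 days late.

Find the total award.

Liquidated damages (equal amount): £13,590
Penalty days: min(36, 45) = 36
Waiting-time penalty: 36 × £980 = £35,280
Subtotal: £13,590 + £13,590 + £35,280 = £62,460
Attorney fees: 10% of £62,460 = £6,246
Total award: £62,460 + £6,246 = £68,706

£68,706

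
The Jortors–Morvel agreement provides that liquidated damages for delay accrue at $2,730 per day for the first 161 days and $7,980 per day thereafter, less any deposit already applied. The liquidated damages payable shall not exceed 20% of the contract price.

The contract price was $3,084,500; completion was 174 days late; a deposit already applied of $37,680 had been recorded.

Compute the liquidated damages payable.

$505,590

First 161 days: 161 × $2,730 = $439,530
Remaining days: (174 − 161) × $7,980 = $103,740
Accrued per-day damages: $439,530 + $103,740 = $543,270
Less deposit already applied: $543,270 − $37,680 = $505,590
Cap: 20% of $3,084,500 = $616,900
Cap at $616,900: $505,590 is within the cap, no reduction.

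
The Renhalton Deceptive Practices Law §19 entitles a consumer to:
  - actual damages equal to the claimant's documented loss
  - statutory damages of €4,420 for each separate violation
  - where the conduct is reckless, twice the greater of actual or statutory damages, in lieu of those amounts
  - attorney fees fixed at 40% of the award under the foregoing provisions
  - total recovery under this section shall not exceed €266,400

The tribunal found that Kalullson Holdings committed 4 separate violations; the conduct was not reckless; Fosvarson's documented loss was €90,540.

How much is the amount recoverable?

€151,508

Statutory damages: 4 × €4,420 = €17,680
Conduct not reckless: the in-lieu enhancement does not apply.
Actual plus statutory damages: €90,540 + €17,680 = €108,220
Attorney fees: 40% of €108,220 = €43,288
Total before cap: €108,220 + €43,288 = €151,508
Cap at €266,400: €151,508 is within the cap, no reduction.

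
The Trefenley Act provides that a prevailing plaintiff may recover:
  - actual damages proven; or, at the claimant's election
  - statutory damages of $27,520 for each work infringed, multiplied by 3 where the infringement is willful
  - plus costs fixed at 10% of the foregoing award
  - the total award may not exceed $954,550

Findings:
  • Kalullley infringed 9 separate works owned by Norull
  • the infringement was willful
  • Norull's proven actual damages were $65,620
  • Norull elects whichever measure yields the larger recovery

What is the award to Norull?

$817,344

Statutory damages: 9 × $27,520 = $247,680
Trebled: 3 × $247,680 = $743,040
Greater of actual damages ($65,620) or enhanced statutory damages ($743,040): $743,040
Costs: 10% of $743,040 = $74,304
Award plus costs: $743,040 + $74,304 = $817,344
Cap at $954,550: $817,344 is within the cap, no reduction.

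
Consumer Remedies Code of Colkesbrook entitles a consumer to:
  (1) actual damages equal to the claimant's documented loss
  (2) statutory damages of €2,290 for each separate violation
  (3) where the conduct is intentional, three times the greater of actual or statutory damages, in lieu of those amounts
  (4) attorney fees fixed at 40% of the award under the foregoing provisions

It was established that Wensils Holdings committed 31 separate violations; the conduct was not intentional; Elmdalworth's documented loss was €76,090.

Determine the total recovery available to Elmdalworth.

€205,912

Statutory damages: 31 × €2,290 = €70,990
Conduct not intentional: the in-lieu enhancement does not apply.
Actual plus statutory damages: €76,090 + €70,990 = €147,080
Attorney fees: 40% of €147,080 = €58,832
Total recovery: €147,080 + €58,832 = €205,912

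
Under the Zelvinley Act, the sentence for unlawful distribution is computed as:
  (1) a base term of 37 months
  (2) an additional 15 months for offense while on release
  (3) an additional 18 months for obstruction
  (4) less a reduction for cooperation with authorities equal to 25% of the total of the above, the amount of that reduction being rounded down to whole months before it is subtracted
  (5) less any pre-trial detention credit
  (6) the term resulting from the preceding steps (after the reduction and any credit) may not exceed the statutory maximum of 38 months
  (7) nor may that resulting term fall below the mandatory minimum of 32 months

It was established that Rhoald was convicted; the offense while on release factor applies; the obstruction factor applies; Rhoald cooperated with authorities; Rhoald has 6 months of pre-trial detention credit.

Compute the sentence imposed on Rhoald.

38 months

Offense while on release enhancement: +15 months
Obstruction enhancement: +18 months
Adjusted term: 37 months + 15 months + 18 months = 70 months
Cooperation with authorities reduction: 25% of 70 months = 17 months (rounded down)
After reduction: 70 − 17 = 53 months
Less pre-trial detention credit: 53 months − 6 months = 47 months
Cap at 38 months: 47 months exceeds the cap → 38 months
Minimum 32 months: 38 months meets the minimum, no increase.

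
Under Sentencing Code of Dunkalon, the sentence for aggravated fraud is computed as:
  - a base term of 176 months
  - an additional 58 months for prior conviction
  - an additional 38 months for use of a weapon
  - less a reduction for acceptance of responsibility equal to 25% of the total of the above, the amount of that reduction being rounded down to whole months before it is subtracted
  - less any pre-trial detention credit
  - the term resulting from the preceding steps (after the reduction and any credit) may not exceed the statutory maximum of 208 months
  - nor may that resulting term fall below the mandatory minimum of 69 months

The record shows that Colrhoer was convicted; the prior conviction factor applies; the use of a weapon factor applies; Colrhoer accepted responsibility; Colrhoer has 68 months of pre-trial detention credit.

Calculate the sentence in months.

Prior conviction enhancement: +58 months
Use of a weapon enhancement: +38 months
Adjusted term: 176 months + 58 months + 38 months = 272 months
Acceptance of responsibility reduction: 25% of 272 months = 68 months (rounded down)
After reduction: 272 − 68 = 204 months
Less pre-trial detention credit: 204 months − 68 months = 136 months
Cap at 208 months: 136 months is within the cap, no reduction.
Minimum 69 months: 136 months meets the minimum, no increase.

136 months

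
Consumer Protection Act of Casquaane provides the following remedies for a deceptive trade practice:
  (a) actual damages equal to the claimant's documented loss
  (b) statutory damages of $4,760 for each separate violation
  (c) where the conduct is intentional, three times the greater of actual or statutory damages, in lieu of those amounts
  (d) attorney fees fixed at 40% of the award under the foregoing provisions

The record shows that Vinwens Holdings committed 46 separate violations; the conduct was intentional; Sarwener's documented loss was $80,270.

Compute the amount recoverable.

$919,632

Statutory damages: 46 × $4,760 = $218,960
Greater of actual damages ($80,270) or statutory damages ($218,960): $218,960
Trebled: 3 × $218,960 = $656,880
Attorney fees: 40% of $656,880 = $262,752
Total recovery: $656,880 + $262,752 = $919,632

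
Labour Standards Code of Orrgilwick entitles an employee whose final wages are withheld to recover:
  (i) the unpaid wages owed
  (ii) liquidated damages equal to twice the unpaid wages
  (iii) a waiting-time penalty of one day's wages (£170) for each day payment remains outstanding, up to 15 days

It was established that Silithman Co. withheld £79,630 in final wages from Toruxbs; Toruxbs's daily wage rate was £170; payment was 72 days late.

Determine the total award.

Doubled: 2 × £79,630 = £159,260
Penalty days: min(72, 15) = 15
Waiting-time penalty: 15 × £170 = £2,550
Total award: £79,630 + £159,260 + £2,550 = £241,440

Total award: £241,440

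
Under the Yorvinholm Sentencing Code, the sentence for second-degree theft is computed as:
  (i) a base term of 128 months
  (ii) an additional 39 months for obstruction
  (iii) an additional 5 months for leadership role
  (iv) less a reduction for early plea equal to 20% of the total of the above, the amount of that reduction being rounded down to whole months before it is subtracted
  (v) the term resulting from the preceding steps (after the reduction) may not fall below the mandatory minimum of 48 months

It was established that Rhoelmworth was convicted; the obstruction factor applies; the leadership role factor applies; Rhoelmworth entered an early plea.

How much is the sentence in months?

Obstruction enhancement: +39 months
Leadership role enhancement: +5 months
Adjusted term: 128 months + 39 months + 5 months = 172 months
Early plea reduction: 20% of 172 months = 34 months (rounded down)
After reduction: 172 − 34 = 138 months
Minimum 48 months: 138 months meets the minimum, no increase.

138 months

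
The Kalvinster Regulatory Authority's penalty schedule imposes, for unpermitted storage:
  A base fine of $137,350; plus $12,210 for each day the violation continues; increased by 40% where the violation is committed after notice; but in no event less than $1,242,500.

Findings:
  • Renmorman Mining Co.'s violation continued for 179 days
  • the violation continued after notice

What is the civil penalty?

$3,252,116

Per-day component: 179 × $12,210 = $2,185,590
Base plus per-day: $137,350 + $2,185,590 = $2,322,940
Enhancement: 40% of $2,322,940 = $929,176
Enhanced fine: $2,322,940 + $929,176 = $3,252,116
Minimum $1,242,500: $3,252,116 meets the minimum, no increase.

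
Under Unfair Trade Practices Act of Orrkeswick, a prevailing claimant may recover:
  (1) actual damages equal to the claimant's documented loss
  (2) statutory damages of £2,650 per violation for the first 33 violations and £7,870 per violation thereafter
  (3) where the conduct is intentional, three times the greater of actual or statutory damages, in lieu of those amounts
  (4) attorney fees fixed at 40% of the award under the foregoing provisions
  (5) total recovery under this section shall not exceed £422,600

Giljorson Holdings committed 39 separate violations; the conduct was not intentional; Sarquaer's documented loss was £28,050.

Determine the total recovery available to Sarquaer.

£227,808

First 33 violations: 33 × £2,650 = £87,450
Remaining violations: (39 − 33) × £7,870 = £47,220
Statutory damages: £87,450 + £47,220 = £134,670
Conduct not intentional: the in-lieu enhancement does not apply.
Actual plus statutory damages: £28,050 + £134,670 = £162,720
Attorney fees: 40% of £162,720 = £65,088
Total before cap: £162,720 + £65,088 = £227,808
Cap at £422,600: £227,808 is within the cap, no reduction.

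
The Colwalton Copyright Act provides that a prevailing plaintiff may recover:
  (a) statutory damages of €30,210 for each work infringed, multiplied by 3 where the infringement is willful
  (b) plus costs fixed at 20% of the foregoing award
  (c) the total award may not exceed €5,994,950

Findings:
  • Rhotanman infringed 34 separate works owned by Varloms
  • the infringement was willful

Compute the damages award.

Statutory damages: 34 × €30,210 = €1,027,140
Trebled: 3 × €1,027,140 = €3,081,420
Costs: 20% of €3,081,420 = €616,284
Award plus costs: €3,081,420 + €616,284 = €3,697,704
Cap at €5,994,950: €3,697,704 is within the cap, no reduction.

€3,697,704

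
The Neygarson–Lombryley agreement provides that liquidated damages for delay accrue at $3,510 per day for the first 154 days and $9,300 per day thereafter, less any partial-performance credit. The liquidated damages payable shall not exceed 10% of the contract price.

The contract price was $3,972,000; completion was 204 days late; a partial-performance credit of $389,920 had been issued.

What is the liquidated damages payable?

$397,200

First 154 days: 154 × $3,510 = $540,540
Remaining days: (204 − 154) × $9,300 = $465,000
Accrued per-day damages: $540,540 + $465,000 = $1,005,540
Less partial-performance credit: $1,005,540 − $389,920 = $615,620
Cap: 10% of $3,972,000 = $397,200
Cap at $397,200: $615,620 exceeds the cap → $397,200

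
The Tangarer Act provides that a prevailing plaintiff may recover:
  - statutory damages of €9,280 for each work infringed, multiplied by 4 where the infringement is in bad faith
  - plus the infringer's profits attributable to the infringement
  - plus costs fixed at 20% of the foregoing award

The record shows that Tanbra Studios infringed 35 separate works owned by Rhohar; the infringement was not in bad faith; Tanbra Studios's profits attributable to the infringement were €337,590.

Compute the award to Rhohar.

€794,868

Statutory damages: 35 × €9,280 = €324,800
Infringement not in bad faith: no ×4 enhancement.
Combined award: €324,800 + €337,590 = €662,390
Costs: 20% of €662,390 = €132,478
Award plus costs: €662,390 + €132,478 = €794,868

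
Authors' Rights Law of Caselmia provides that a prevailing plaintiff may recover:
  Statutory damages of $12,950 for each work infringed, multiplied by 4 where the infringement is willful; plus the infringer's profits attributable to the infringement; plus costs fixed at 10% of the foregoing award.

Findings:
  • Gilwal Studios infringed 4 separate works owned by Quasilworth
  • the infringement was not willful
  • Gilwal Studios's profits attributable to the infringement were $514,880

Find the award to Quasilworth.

Award: $623,348

Statutory damages: 4 × $12,950 = $51,800
Infringement not willful: no ×4 enhancement.
Combined award: $51,800 + $514,880 = $566,680
Costs: 10% of $566,680 = $56,668
Award plus costs: $566,680 + $56,668 = $623,348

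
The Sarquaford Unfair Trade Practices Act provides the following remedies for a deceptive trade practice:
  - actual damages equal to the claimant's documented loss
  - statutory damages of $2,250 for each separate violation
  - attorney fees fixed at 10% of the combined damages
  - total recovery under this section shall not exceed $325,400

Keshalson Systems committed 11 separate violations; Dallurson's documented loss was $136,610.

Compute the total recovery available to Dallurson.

Statutory damages: 11 × $2,250 = $24,750
Combined damages: $136,610 + $24,750 = $161,360
Attorney fees: 10% of $161,360 = $16,136
Total before cap: $161,360 + $16,136 = $177,496
Cap at $325,400: $177,496 is within the cap, no reduction.

$177,496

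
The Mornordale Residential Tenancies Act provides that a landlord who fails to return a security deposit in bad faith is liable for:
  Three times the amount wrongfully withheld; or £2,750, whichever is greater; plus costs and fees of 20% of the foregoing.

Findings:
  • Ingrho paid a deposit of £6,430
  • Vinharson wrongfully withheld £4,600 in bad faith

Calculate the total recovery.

Trebled: 3 × £4,600 = £13,800
Minimum £2,750: £13,800 meets the minimum, no increase.
Costs and fees: 20% of £13,800 = £2,760
Total recovery: £13,800 + £2,760 = £16,560

£16,560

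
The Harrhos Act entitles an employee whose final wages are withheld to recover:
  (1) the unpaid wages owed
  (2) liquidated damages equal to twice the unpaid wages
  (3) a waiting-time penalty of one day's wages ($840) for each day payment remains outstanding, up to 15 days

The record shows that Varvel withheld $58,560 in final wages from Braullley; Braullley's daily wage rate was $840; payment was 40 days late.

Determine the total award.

Doubled: 2 × $58,560 = $117,120
Penalty days: min(40, 15) = 15
Waiting-time penalty: 15 × $840 = $12,600
Total award: $58,560 + $117,120 + $12,600 = $188,280

$188,280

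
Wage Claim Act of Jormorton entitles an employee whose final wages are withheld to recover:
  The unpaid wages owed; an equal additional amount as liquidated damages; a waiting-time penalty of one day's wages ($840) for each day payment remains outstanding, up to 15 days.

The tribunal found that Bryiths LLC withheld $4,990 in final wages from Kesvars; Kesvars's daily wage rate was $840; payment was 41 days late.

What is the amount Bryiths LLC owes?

Liquidated damages (equal amount): $4,990
Penalty days: min(41, 15) = 15
Waiting-time penalty: 15 × $840 = $12,600
Total award: $4,990 + $4,990 + $12,600 = $22,580

$22,580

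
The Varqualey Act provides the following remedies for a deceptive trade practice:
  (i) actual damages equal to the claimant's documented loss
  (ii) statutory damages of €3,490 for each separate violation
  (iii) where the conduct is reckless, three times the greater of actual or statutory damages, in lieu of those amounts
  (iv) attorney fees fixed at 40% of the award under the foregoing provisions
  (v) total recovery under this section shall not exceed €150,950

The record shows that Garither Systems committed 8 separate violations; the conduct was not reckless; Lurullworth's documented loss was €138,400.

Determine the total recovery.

€150,950

Statutory damages: 8 × €3,490 = €27,920
Conduct not reckless: the in-lieu enhancement does not apply.
Actual plus statutory damages: €138,400 + €27,920 = €166,320
Attorney fees: 40% of €166,320 = €66,528
Total before cap: €166,320 + €66,528 = €232,848
Cap at €150,950: €232,848 exceeds the cap → €150,950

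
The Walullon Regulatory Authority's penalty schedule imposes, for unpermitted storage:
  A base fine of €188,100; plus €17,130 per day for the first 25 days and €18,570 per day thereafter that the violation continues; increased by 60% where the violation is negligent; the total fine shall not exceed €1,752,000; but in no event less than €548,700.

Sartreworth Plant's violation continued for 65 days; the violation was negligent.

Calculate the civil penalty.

€1,752,000

First 25 days: 25 × €17,130 = €428,250
Remaining days: (65 − 25) × €18,570 = €742,800
Per-day component: €428,250 + €742,800 = €1,171,050
Base plus per-day: €188,100 + €1,171,050 = €1,359,150
Enhancement: 60% of €1,359,150 = €815,490
Enhanced fine: €1,359,150 + €815,490 = €2,174,640
Cap at €1,752,000: €2,174,640 exceeds the cap → €1,752,000
Minimum €548,700: €1,752,000 meets the minimum, no increase.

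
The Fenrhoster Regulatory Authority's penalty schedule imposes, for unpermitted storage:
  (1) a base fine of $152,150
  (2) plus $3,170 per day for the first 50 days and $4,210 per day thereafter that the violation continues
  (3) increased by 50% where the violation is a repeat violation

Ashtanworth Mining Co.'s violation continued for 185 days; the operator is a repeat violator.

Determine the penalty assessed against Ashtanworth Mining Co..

$1,318,500

First 50 days: 50 × $3,170 = $158,500
Remaining days: (185 − 50) × $4,210 = $568,350
Per-day component: $158,500 + $568,350 = $726,850
Base plus per-day: $152,150 + $726,850 = $879,000
Enhancement: 50% of $879,000 = $439,500
Enhanced fine: $879,000 + $439,500 = $1,318,500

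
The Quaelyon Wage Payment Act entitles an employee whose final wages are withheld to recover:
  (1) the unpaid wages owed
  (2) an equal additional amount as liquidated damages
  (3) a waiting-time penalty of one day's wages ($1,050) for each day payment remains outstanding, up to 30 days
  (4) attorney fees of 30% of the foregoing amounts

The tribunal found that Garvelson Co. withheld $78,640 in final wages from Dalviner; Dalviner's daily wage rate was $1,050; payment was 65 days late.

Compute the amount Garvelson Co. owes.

$245,414

Liquidated damages (equal amount): $78,640
Penalty days: min(65, 30) = 30
Waiting-time penalty: 30 × $1,050 = $31,500
Subtotal: $78,640 + $78,640 + $31,500 = $188,780
Attorney fees: 30% of $188,780 = $56,634
Total award: $188,780 + $56,634 = $245,414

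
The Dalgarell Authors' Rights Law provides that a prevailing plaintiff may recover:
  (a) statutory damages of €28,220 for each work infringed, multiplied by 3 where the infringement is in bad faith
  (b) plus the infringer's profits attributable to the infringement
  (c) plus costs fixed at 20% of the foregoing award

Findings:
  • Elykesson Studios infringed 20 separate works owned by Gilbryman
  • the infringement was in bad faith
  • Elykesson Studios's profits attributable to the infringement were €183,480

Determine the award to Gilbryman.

€2,252,016

Statutory damages: 20 × €28,220 = €564,400
Trebled: 3 × €564,400 = €1,693,200
Combined award: €1,693,200 + €183,480 = €1,876,680
Costs: 20% of €1,876,680 = €375,336
Award plus costs: €1,876,680 + €375,336 = €2,252,016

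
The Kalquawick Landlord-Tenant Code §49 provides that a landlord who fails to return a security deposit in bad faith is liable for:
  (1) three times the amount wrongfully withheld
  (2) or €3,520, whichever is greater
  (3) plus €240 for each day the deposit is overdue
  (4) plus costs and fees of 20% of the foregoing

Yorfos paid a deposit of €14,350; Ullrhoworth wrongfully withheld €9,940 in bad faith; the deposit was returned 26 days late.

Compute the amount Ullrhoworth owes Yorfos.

Trebled: 3 × €9,940 = €29,820
Minimum €3,520: €29,820 meets the minimum, no increase.
Late-return penalty: 26 × €240 = €6,240
Damages plus late penalty: €29,820 + €6,240 = €36,060
Costs and fees: 20% of €36,060 = €7,212
Total recovery: €36,060 + €7,212 = €43,272

€43,272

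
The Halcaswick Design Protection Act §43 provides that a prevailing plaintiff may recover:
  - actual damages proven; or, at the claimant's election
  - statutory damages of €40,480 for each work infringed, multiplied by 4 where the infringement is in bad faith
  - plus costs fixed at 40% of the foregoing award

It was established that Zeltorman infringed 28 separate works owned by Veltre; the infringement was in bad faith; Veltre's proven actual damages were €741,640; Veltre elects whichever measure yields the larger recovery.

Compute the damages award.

Statutory damages: 28 × €40,480 = €1,133,440
Multiplied by 4: 4 × €1,133,440 = €4,533,760
Greater of actual damages (€741,640) or enhanced statutory damages (€4,533,760): €4,533,760
Costs: 40% of €4,533,760 = €1,813,504
Award plus costs: €4,533,760 + €1,813,504 = €6,347,264

Award: €6,347,264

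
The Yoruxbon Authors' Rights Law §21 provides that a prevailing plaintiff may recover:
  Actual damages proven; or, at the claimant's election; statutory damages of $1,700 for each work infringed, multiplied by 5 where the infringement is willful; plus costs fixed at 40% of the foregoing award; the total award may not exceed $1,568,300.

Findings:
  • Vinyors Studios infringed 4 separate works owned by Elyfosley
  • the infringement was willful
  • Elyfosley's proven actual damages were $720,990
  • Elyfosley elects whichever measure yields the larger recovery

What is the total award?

$1,009,386

Statutory damages: 4 × $1,700 = $6,800
Multiplied by 5: 5 × $6,800 = $34,000
Greater of actual damages ($720,990) or enhanced statutory damages ($34,000): $720,990
Costs: 40% of $720,990 = $288,396
Award plus costs: $720,990 + $288,396 = $1,009,386
Cap at $1,568,300: $1,009,386 is within the cap, no reduction.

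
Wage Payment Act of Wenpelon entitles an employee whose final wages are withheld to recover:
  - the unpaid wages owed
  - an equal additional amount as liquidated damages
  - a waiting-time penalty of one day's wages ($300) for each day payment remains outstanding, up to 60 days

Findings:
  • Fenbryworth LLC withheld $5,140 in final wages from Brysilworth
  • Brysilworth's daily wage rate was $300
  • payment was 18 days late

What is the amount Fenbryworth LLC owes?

$15,680

Liquidated damages (equal amount): $5,140
Penalty days: min(18, 60) = 18
Waiting-time penalty: 18 × $300 = $5,400
Total award: $5,140 + $5,140 + $5,400 = $15,680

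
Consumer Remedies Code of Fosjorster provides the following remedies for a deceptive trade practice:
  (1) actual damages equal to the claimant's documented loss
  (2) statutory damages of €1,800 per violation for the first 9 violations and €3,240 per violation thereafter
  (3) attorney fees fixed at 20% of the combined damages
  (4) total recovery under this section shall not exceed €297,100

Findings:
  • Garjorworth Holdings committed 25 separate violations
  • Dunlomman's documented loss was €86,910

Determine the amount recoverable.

First 9 violations: 9 × €1,800 = €16,200
Remaining violations: (25 − 9) × €3,240 = €51,840
Statutory damages: €16,200 + €51,840 = €68,040
Combined damages: €86,910 + €68,040 = €154,950
Attorney fees: 20% of €154,950 = €30,990
Total before cap: €154,950 + €30,990 = €185,940
Cap at €297,100: €185,940 is within the cap, no reduction.

€185,940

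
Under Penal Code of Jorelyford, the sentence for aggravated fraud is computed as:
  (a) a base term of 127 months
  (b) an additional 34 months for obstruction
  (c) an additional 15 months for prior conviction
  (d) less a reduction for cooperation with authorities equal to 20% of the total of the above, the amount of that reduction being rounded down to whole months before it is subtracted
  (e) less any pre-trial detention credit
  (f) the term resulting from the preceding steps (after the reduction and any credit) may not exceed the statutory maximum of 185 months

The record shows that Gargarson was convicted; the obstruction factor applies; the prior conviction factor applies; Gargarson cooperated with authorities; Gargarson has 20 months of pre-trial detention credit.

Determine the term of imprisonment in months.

Obstruction enhancement: +34 months
Prior conviction enhancement: +15 months
Adjusted term: 127 months + 34 months + 15 months = 176 months
Cooperation with authorities reduction: 20% of 176 months = 35 months (rounded down)
After reduction: 176 − 35 = 141 months
Less pre-trial detention credit: 141 months − 20 months = 121 months
Cap at 185 months: 121 months is within the cap, no reduction.

121 months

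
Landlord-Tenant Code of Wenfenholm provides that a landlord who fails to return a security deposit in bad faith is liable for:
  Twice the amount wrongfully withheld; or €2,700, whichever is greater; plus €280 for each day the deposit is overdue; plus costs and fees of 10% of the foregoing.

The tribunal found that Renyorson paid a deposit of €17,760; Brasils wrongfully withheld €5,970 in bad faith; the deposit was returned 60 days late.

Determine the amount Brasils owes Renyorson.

Doubled: 2 × €5,970 = €11,940
Minimum €2,700: €11,940 meets the minimum, no increase.
Late-return penalty: 60 × €280 = €16,800
Damages plus late penalty: €11,940 + €16,800 = €28,740
Costs and fees: 10% of €28,740 = €2,874
Total recovery: €28,740 + €2,874 = €31,614

€31,614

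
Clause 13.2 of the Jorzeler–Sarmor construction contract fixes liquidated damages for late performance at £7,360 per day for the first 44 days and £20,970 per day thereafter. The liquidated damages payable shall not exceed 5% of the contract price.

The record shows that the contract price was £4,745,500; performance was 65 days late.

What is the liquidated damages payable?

£237,275

First 44 days: 44 × £7,360 = £323,840
Remaining days: (65 − 44) × £20,970 = £440,370
Accrued per-day damages: £323,840 + £440,370 = £764,210
Cap: 5% of £4,745,500 = £237,275
Cap at £237,275: £764,210 exceeds the cap → £237,275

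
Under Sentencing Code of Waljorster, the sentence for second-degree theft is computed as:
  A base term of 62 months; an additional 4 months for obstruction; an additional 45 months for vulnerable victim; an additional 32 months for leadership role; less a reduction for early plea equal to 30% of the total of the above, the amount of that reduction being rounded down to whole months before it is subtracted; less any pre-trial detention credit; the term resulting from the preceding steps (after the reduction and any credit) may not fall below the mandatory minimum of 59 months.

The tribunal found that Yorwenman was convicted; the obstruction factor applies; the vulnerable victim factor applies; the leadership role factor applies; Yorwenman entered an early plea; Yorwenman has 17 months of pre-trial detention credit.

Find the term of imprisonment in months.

84 months

Obstruction enhancement: +4 months
Vulnerable victim enhancement: +45 months
Leadership role enhancement: +32 months
Adjusted term: 62 months + 4 months + 45 months + 32 months = 143 months
Early plea reduction: 30% of 143 months = 42 months (rounded down)
After reduction: 143 − 42 = 101 months
Less pre-trial detention credit: 101 months − 17 months = 84 months
Minimum 59 months: 84 months meets the minimum, no increase.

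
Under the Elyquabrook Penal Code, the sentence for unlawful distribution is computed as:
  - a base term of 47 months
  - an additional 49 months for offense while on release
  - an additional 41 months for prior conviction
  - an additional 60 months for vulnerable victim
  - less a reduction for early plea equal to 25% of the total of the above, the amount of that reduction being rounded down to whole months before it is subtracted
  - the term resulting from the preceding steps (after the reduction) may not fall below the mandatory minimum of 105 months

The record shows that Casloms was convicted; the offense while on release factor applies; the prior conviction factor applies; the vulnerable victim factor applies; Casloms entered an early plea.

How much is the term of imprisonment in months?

Offense while on release enhancement: +49 months
Prior conviction enhancement: +41 months
Vulnerable victim enhancement: +60 months
Adjusted term: 47 months + 49 months + 41 months + 60 months = 197 months
Early plea reduction: 25% of 197 months = 49 months (rounded down)
After reduction: 197 − 49 = 148 months
Minimum 105 months: 148 months meets the minimum, no increase.

Sentence: 148 months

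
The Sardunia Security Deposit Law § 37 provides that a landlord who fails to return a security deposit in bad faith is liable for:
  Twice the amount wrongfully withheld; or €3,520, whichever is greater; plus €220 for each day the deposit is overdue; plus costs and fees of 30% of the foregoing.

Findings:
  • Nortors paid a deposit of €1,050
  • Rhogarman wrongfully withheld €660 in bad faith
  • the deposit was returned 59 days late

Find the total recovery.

Doubled: 2 × €660 = €1,320
Minimum €3,520: €1,320 is below the minimum → €3,520
Late-return penalty: 59 × €220 = €12,980
Damages plus late penalty: €3,520 + €12,980 = €16,500
Costs and fees: 30% of €16,500 = €4,950
Total recovery: €16,500 + €4,950 = €21,450

€21,450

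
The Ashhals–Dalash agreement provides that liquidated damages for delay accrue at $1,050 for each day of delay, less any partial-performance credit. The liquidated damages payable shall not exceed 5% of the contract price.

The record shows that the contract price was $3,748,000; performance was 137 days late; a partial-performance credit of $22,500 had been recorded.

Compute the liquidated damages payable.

Per-day damages: 137 × $1,050 = $143,850
Less partial-performance credit: $143,850 − $22,500 = $121,350
Cap: 5% of $3,748,000 = $187,400
Cap at $187,400: $121,350 is within the cap, no reduction.

$121,350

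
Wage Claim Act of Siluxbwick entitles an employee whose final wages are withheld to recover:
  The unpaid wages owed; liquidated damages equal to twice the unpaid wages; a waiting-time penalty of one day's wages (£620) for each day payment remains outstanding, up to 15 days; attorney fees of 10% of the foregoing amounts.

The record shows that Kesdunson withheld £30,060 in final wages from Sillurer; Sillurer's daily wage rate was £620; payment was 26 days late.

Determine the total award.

Doubled: 2 × £30,060 = £60,120
Penalty days: min(26, 15) = 15
Waiting-time penalty: 15 × £620 = £9,300
Subtotal: £30,060 + £60,120 + £9,300 = £99,480
Attorney fees: 10% of £99,480 = £9,948
Total award: £99,480 + £9,948 = £109,428

Total award: £109,428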